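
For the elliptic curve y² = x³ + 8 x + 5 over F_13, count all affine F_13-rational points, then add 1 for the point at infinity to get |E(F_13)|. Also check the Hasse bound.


Affine points = {(1, 1), (1, 12), (2, 4), (2, 9), (3, 2), (3, 11), (4, 6), (4, 7), (5, 1), (5, 12), (6, 3), (6, 10), (7, 1), (7, 12), (8, 3), (8, 10), (9, 0), (12, 3), (12, 10)}; affine count = 19; |E(F_13)| = 20.

Discriminant check: Δ ∝ 4a³ + 27b² = 4·8³ + 27·5² = 4·512 + 27·25 ≡ 6 (mod 13). Nonzero ⇒ E is nonsingular.
For each x ∈ F_13, compute rhs = x³ + 8·x + 5 mod 13, then count y ∈ F_13 with y² ≡ rhs.
  x = 0: rhs = 5, matching y values: none (0 points).
  x = 1: rhs = 1, matching y values: 1, 12 (2 points).
  x = 2: rhs = 3, matching y values: 4, 9 (2 points).
  x = 3: rhs = 4, matching y values: 2, 11 (2 points).
  x = 4: rhs = 10, matching y values: 6, 7 (2 points).
  x = 5: rhs = 1, matching y values: 1, 12 (2 points).
  x = 6: rhs = 9, matching y values: 3, 10 (2 points).
  x = 7: rhs = 1, matching y values: 1, 12 (2 points).
  x = 8: rhs = 9, matching y values: 3, 10 (2 points).
  x = 9: rhs = 0, matching y values: 0 (1 points).
  x = 10: rhs = 6, matching y values: none (0 points).
  x = 11: rhs = 7, matching y values: none (0 points).
  x = 12: rhs = 9, matching y values: 3, 10 (2 points).
Total affine count: 19.
Full point count |E(F_13)| = 19 + 1 = 20.
Hasse bound: |20 − (13+1)| = |6| = 6 ≤ 2√13 ≈ 7.2111 ✓.


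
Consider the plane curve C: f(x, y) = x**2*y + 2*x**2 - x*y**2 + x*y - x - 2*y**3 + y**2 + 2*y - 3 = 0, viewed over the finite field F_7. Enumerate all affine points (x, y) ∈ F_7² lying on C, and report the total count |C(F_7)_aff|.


Affine F_7-points: {(0, 3), (1, 1), (4, 1), (4, 4), (5, 0), (6, 0)}; count = 6.

For each of the 49 pairs (x, y) ∈ F_7², evaluate f(x, y) mod 7. Record the zeros.
  x = 0: [0↦4, 1↦5, 2↦3, 3↦0, 4↦5, 5↦6, 6↦5]  zeros at y ∈ {3}
  x = 1: [0↦5, 1↦0, 2↦4, 3↦5, 4↦5, 5↦6, 6↦3]  zeros at y ∈ {1}
  x = 2: [0↦3, 1↦1, 2↦6, 3↦6, 4↦3, 5↦6, 6↦3]  zeros at y ∈ ∅
  x = 3: [0↦5, 1↦1, 2↦2, 3↦3, 4↦6, 5↦6, 6↦5]  zeros at y ∈ ∅
  x = 4: [0↦4, 1↦0, 2↦6, 3↦3, 4↦0, 5↦6, 6↦2]  zeros at y ∈ {1, 4}
  x = 5: [0↦0, 1↦5, 2↦4, 3↦6, 4↦6, 5↦6, 6↦1]  zeros at y ∈ {0}
  x = 6: [0↦0, 1↦2, 2↦3, 3↦5, 4↦3, 5↦6, 6↦2]  zeros at y ∈ {0}
Collecting zeros: affine points = {(0, 3), (1, 1), (4, 1), (4, 4), (5, 0), (6, 0)}.
Total count |C(F_7)_aff| = 6.


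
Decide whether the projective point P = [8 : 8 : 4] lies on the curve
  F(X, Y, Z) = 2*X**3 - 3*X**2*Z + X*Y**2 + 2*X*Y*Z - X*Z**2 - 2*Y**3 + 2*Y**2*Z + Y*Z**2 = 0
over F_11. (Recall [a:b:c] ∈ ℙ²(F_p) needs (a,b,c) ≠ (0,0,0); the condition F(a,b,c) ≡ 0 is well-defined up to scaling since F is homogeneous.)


F(8,8,4) ≡ 9 (mod 11); P is NOT on the curve.

Evaluate F(8, 8, 4) term-by-term (mod 11).
  2*X**3 ↦ 2·512·1·1 = 1024
  -3*X**2*Z ↦ -3·64·1·4 = -768
  X*Y**2 ↦ 1·8·64·1 = 512
  2*X*Y*Z ↦ 2·8·8·4 = 512
  -X*Z**2 ↦ -1·8·1·16 = -128
  -2*Y**3 ↦ -2·1·512·1 = -1024
  2*Y**2*Z ↦ 2·1·64·4 = 512
  Y*Z**2 ↦ 1·1·8·16 = 128
Sum: F(8, 8, 4) = (1024) + (-768) + (512) + (512) + (-128) + (-1024) + (512) + (128) = 768.
Reducing mod 11: 768 ≡ 9 (mod 11).
Since F(a, b, c) ≡ 9 ≠ 0 (mod 11), P does NOT lie on the curve.


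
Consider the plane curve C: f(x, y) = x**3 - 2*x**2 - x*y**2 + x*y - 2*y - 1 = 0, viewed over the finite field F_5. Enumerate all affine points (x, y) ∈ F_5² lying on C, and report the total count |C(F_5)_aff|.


Affine F_5-points: {(0, 2), (4, 4)}; count = 2.

For each of the 25 pairs (x, y) ∈ F_5², evaluate f(x, y) mod 5. Record the zeros.
  x = 0: [0↦4, 1↦2, 2↦0, 3↦3, 4↦1]  zeros at y ∈ {2}
  x = 1: [0↦3, 1↦1, 2↦2, 3↦1, 4↦3]  zeros at y ∈ ∅
  x = 2: [0↦4, 1↦2, 2↦1, 3↦1, 4↦2]  zeros at y ∈ ∅
  x = 3: [0↦3, 1↦1, 2↦3, 3↦4, 4↦4]  zeros at y ∈ ∅
  x = 4: [0↦1, 1↦4, 2↦4, 3↦1, 4↦0]  zeros at y ∈ {4}
Collecting zeros: affine points = {(0, 2), (4, 4)}.
Total count |C(F_5)_aff| = 2.


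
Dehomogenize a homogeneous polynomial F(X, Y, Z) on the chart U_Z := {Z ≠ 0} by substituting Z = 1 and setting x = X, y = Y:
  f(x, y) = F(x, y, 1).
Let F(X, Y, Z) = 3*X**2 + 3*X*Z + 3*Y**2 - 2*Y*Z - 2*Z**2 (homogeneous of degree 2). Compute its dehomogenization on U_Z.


f(x, y) = 3*x**2 + 3*x + 3*y**2 - 2*y - 2

On U_Z we set Z = 1. Each monomial c·X^i·Y^j·Z^k in F becomes c·x^i·y^j·1^k = c·x^i·y^j.
Substituting Z = 1: F(X, Y, 1) = 3*x**2 + 3*x + 3*y**2 - 2*y - 2.
Note: deg(f) ≤ deg(F) = 2; strict inequality happens when F is divisible by Z (lost terms).


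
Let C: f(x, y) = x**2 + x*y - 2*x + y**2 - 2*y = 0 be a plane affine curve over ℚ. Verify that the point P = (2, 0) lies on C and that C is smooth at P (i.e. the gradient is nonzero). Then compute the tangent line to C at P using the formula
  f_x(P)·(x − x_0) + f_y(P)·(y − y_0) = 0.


Tangent line at P: 2*x - 4 = 0.

Step 1: f(2, 0) = 0, so P lies on C.
Step 2: partial derivatives
  f_x(x, y) = 2*x + y - 2, f_y(x, y) = x + 2*y - 2.
  f_x(P) = 2, f_y(P) = 0 (gradient nonzero, so P is smooth).
Step 3: tangent line at P: 2·(x − 2) + 0·(y − 0) = 0.
Expanding: 2*x - 4 = 0.


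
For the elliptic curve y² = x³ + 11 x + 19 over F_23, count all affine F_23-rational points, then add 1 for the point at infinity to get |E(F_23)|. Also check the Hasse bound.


Affine points = {(1, 10), (1, 13), (2, 7), (2, 16), (4, 9), (4, 14), (6, 5), (6, 18), (7, 5), (7, 18), (10, 5), (10, 18), (12, 4), (12, 19), (13, 6), (13, 17), (16, 6), (16, 17), (17, 6), (17, 17), (18, 0), (19, 7), (19, 16), (21, 9), (21, 14)}; affine count = 25; |E(F_23)| = 26.

Discriminant check: Δ ∝ 4a³ + 27b² = 4·11³ + 27·19² = 4·1331 + 27·361 ≡ 6 (mod 23). Nonzero ⇒ E is nonsingular.
For each x ∈ F_23, compute rhs = x³ + 11·x + 19 mod 23, then count y ∈ F_23 with y² ≡ rhs.
  x = 0: rhs = 19, matching y values: none (0 points).
  x = 1: rhs = 8, matching y values: 10, 13 (2 points).
  x = 2: rhs = 3, matching y values: 7, 16 (2 points).
  x = 3: rhs = 10, matching y values: none (0 points).
  x = 4: rhs = 12, matching y values: 9, 14 (2 points).
  x = 5: rhs = 15, matching y values: none (0 points).
  x = 6: rhs = 2, matching y values: 5, 18 (2 points).
  x = 7: rhs = 2, matching y values: 5, 18 (2 points).
  x = 8: rhs = 21, matching y values: none (0 points).
  x = 9: rhs = 19, matching y values: none (0 points).
  x = 10: rhs = 2, matching y values: 5, 18 (2 points).
  x = 11: rhs = 22, matching y values: none (0 points).
  x = 12: rhs = 16, matching y values: 4, 19 (2 points).
  x = 13: rhs = 13, matching y values: 6, 17 (2 points).
  x = 14: rhs = 19, matching y values: none (0 points).
  x = 15: rhs = 17, matching y values: none (0 points).
  x = 16: rhs = 13, matching y values: 6, 17 (2 points).
  x = 17: rhs = 13, matching y values: 6, 17 (2 points).
  x = 18: rhs = 0, matching y values: 0 (1 points).
  x = 19: rhs = 3, matching y values: 7, 16 (2 points).
  x = 20: rhs = 5, matching y values: none (0 points).
  x = 21: rhs = 12, matching y values: 9, 14 (2 points).
  x = 22: rhs = 7, matching y values: none (0 points).
Total affine count: 25.
Full point count |E(F_23)| = 25 + 1 = 26.
Hasse bound: |26 − (23+1)| = |2| = 2 ≤ 2√23 ≈ 9.5917 ✓.


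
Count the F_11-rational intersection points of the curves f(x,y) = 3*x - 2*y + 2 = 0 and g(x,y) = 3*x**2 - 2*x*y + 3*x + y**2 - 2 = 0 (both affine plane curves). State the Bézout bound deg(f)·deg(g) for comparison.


Common zeros: {(9, 9), (10, 5)}; count = 2; Bézout bound = 2.

deg(f) = 1, deg(g) = 2, so Bézout bound = 2.
Scan x ∈ F_11. For each x, list the y ∈ F_11 with f(x, y) ≡ 0 and those with g(x, y) ≡ 0 (mod 11); the common zeros in that column are the intersection.
  x = 0: f ≡ 0 at y ∈ {1}; g ≡ 0 at y ∈ ∅; common: ∅.
  x = 1: f ≡ 0 at y ∈ {8}; g ≡ 0 at y ∈ ∅; common: ∅.
  x = 2: f ≡ 0 at y ∈ {4}; g ≡ 0 at y ∈ ∅; common: ∅.
  x = 3: f ≡ 0 at y ∈ {0}; g ≡ 0 at y ∈ ∅; common: ∅.
  x = 4: f ≡ 0 at y ∈ {7}; g ≡ 0 at y ∈ ∅; common: ∅.
  x = 5: f ≡ 0 at y ∈ {3}; g ≡ 0 at y ∈ {0, 10}; common: ∅.
  x = 6: f ≡ 0 at y ∈ {10}; g ≡ 0 at y ∈ {6}; common: ∅.
  x = 7: f ≡ 0 at y ∈ {6}; g ≡ 0 at y ∈ {5, 9}; common: ∅.
  x = 8: f ≡ 0 at y ∈ {2}; g ≡ 0 at y ∈ {6, 10}; common: ∅.
  x = 9: f ≡ 0 at y ∈ {9}; g ≡ 0 at y ∈ {9}; common: {9}.
  x = 10: f ≡ 0 at y ∈ {5}; g ≡ 0 at y ∈ {4, 5}; common: {5}.
Collecting: common zeros = {(9, 9), (10, 5)}, so the count is 2.
Comparison with the Bézout bound: 2 ≤ 2 = deg(f)·deg(g), as expected for curves with no common component (the bound is attained).


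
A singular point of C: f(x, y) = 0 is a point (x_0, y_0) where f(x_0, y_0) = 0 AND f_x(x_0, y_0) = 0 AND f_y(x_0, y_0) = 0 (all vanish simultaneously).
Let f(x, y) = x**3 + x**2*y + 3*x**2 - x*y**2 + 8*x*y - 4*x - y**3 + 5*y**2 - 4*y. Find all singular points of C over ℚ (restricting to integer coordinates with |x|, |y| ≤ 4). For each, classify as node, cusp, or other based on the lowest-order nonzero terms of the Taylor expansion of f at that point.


Singular points: {(-2, 2)}; classification: node.

Compute partial derivatives:
  f_x = 3*x**2 + 2*x*y + 6*x - y**2 + 8*y - 4.
  f_y = x**2 - 2*x*y + 8*x - 3*y**2 + 10*y - 4.
Scan x_0 ∈ {−4, ..., 4}. For each x_0, f_y(x_0, y) is a polynomial in y; find its integer roots y ∈ {−4, ..., 4}, then test f_x and f at those candidates.
  x = -4: f_y(-4, y) = -3*y**2 + 18*y - 20; no integer root y with |y| ≤ 4.
  x = -3: f_y(-3, y) = -3*y**2 + 16*y - 19; no integer root y with |y| ≤ 4.
  x = -2: f_y(-2, y) = -3*y**2 + 14*y - 16; vanishes at y ∈ {2}. (-2, 2): f_x = 0, f = 0 — SINGULAR.
  x = -1: f_y(-1, y) = -3*y**2 + 12*y - 11; no integer root y with |y| ≤ 4.
  x = 0: f_y(0, y) = -3*y**2 + 10*y - 4; no integer root y with |y| ≤ 4.
  x = 1: f_y(1, y) = -3*y**2 + 8*y + 5; no integer root y with |y| ≤ 4.
  x = 2: f_y(2, y) = -3*y**2 + 6*y + 16; no integer root y with |y| ≤ 4.
  x = 3: f_y(3, y) = -3*y**2 + 4*y + 29; no integer root y with |y| ≤ 4.
  x = 4: f_y(4, y) = -3*y**2 + 2*y + 44; no integer root y with |y| ≤ 4.
Only singular point on the grid: (-2, 2).
Classify: substitute x = -2 + u, y = 2 + v and expand: f = u**3 + u**2*v - u**2 - u*v**2 - v**3 + v**2.
No constant or linear terms (consistent with a singular point). Quadratic part: -u**2 + v**2. Cubic part: u**3 + u**2*v - u*v**2 - v**3.
The quadratic part v**2 - u**2 = (v − u)(v + u) splits into two distinct linear factors, so there are two distinct tangent lines y − 2 = ±(x − -2) — this is a node (ordinary double point).
Classification: node.


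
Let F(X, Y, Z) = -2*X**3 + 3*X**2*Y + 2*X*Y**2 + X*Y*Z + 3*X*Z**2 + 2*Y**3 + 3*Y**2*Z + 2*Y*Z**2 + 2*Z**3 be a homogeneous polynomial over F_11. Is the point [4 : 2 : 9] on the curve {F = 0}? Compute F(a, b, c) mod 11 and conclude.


F(4,2,9) ≡ 2 (mod 11); P is NOT on the curve.

Evaluate F(4, 2, 9) term-by-term (mod 11).
  -2*X**3 ↦ -2·64·1·1 = -128
  3*X**2*Y ↦ 3·16·2·1 = 96
  2*X*Y**2 ↦ 2·4·4·1 = 32
  X*Y*Z ↦ 1·4·2·9 = 72
  3*X*Z**2 ↦ 3·4·1·81 = 972
  2*Y**3 ↦ 2·1·8·1 = 16
  3*Y**2*Z ↦ 3·1·4·9 = 108
  2*Y*Z**2 ↦ 2·1·2·81 = 324
  2*Z**3 ↦ 2·1·1·729 = 1458
Sum: F(4, 2, 9) = (-128) + (96) + (32) + (72) + (972) + (16) + (108) + (324) + (1458) = 2950.
Reducing mod 11: 2950 ≡ 2 (mod 11).
Since F(a, b, c) ≡ 2 ≠ 0 (mod 11), P does NOT lie on the curve.


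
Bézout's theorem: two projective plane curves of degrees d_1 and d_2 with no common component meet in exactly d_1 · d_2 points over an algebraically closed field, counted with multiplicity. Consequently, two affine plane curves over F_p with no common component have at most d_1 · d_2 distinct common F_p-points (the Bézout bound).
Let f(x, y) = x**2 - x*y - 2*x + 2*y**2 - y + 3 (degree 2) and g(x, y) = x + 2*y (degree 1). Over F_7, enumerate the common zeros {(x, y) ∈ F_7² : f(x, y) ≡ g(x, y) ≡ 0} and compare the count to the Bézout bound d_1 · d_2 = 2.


Common zeros: {(1, 3), (5, 1)}; count = 2; Bézout bound = 2.

deg(f) = 2, deg(g) = 1, so Bézout bound = 2.
Scan x ∈ F_7. For each x, list the y ∈ F_7 with f(x, y) ≡ 0 and those with g(x, y) ≡ 0 (mod 7); the common zeros in that column are the intersection.
  x = 0: f ≡ 0 at y ∈ ∅; g ≡ 0 at y ∈ {0}; common: ∅.
  x = 1: f ≡ 0 at y ∈ {3, 5}; g ≡ 0 at y ∈ {3}; common: {3}.
  x = 2: f ≡ 0 at y ∈ ∅; g ≡ 0 at y ∈ {6}; common: ∅.
  x = 3: f ≡ 0 at y ∈ ∅; g ≡ 0 at y ∈ {2}; common: ∅.
  x = 4: f ≡ 0 at y ∈ {3}; g ≡ 0 at y ∈ {5}; common: ∅.
  x = 5: f ≡ 0 at y ∈ {1, 2}; g ≡ 0 at y ∈ {1}; common: {1}.
  x = 6: f ≡ 0 at y ∈ {2, 5}; g ≡ 0 at y ∈ {4}; common: ∅.
Collecting: common zeros = {(1, 3), (5, 1)}, so the count is 2.
Comparison with the Bézout bound: 2 ≤ 2 = deg(f)·deg(g), as expected for curves with no common component (the bound is attained).


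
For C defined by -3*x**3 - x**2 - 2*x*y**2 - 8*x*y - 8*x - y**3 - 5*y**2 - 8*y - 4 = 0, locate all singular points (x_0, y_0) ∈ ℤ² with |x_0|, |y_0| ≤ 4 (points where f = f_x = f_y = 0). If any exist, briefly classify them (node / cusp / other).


Singular points: {(0, -2)}; classification: node.

Compute partial derivatives:
  f_x = -9*x**2 - 2*x - 2*y**2 - 8*y - 8.
  f_y = -4*x*y - 8*x - 3*y**2 - 10*y - 8.
Scan x_0 ∈ {−4, ..., 4}. For each x_0, f_y(x_0, y) is a polynomial in y; find its integer roots y ∈ {−4, ..., 4}, then test f_x and f at those candidates.
  x = -4: f_y(-4, y) = -3*y**2 + 6*y + 24; vanishes at y ∈ {-2, 4}. (-4, -2): f_x = -136 ≠ 0; (-4, 4): f_x = -208 ≠ 0.
  x = -3: f_y(-3, y) = -3*y**2 + 2*y + 16; vanishes at y ∈ {-2}. (-3, -2): f_x = -75 ≠ 0.
  x = -2: f_y(-2, y) = -3*y**2 - 2*y + 8; vanishes at y ∈ {-2}. (-2, -2): f_x = -32 ≠ 0.
  x = -1: f_y(-1, y) = -3*y**2 - 6*y; vanishes at y ∈ {-2, 0}. (-1, -2): f_x = -7 ≠ 0; (-1, 0): f_x = -15 ≠ 0.
  x = 0: f_y(0, y) = -3*y**2 - 10*y - 8; vanishes at y ∈ {-2}. (0, -2): f_x = 0, f = 0 — SINGULAR.
  x = 1: f_y(1, y) = -3*y**2 - 14*y - 16; vanishes at y ∈ {-2}. (1, -2): f_x = -11 ≠ 0.
  x = 2: f_y(2, y) = -3*y**2 - 18*y - 24; vanishes at y ∈ {-4, -2}. (2, -4): f_x = -48 ≠ 0; (2, -2): f_x = -40 ≠ 0.
  x = 3: f_y(3, y) = -3*y**2 - 22*y - 32; vanishes at y ∈ {-2}. (3, -2): f_x = -87 ≠ 0.
  x = 4: f_y(4, y) = -3*y**2 - 26*y - 40; vanishes at y ∈ {-2}. (4, -2): f_x = -152 ≠ 0.
Only singular point on the grid: (0, -2).
Classify: substitute x = 0 + u, y = -2 + v and expand: f = -3*u**3 - u**2 - 2*u*v**2 - v**3 + v**2.
No constant or linear terms (consistent with a singular point). Quadratic part: -u**2 + v**2. Cubic part: -3*u**3 - 2*u*v**2 - v**3.
The quadratic part v**2 - u**2 = (v − u)(v + u) splits into two distinct linear factors, so there are two distinct tangent lines y − -2 = ±(x − 0) — this is a node (ordinary double point).
Classification: node.


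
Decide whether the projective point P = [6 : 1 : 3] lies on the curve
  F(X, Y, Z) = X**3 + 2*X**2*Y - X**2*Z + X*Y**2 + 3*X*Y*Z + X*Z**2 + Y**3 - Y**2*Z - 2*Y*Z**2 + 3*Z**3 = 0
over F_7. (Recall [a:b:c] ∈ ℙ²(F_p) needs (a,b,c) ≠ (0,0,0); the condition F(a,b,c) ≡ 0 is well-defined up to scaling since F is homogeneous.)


F(6,1,3) ≡ 5 (mod 7); P is NOT on the curve.

Evaluate F(6, 1, 3) term-by-term (mod 7).
  X**3 ↦ 1·216·1·1 = 216
  2*X**2*Y ↦ 2·36·1·1 = 72
  -X**2*Z ↦ -1·36·1·3 = -108
  X*Y**2 ↦ 1·6·1·1 = 6
  3*X*Y*Z ↦ 3·6·1·3 = 54
  X*Z**2 ↦ 1·6·1·9 = 54
  Y**3 ↦ 1·1·1·1 = 1
  -Y**2*Z ↦ -1·1·1·3 = -3
  -2*Y*Z**2 ↦ -2·1·1·9 = -18
  3*Z**3 ↦ 3·1·1·27 = 81
Sum: F(6, 1, 3) = (216) + (72) + (-108) + (6) + (54) + (54) + (1) + (-3) + (-18) + (81) = 355.
Reducing mod 7: 355 ≡ 5 (mod 7).
Since F(a, b, c) ≡ 5 ≠ 0 (mod 7), P does NOT lie on the curve.


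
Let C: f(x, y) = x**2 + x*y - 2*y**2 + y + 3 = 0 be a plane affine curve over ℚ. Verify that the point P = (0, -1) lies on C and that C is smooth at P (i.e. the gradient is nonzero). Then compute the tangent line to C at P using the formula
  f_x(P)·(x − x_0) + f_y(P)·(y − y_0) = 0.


Tangent line at P: -x + 5*y + 5 = 0.

Step 1: f(0, -1) = 0, so P lies on C.
Step 2: partial derivatives
  f_x(x, y) = 2*x + y, f_y(x, y) = x - 4*y + 1.
  f_x(P) = -1, f_y(P) = 5 (gradient nonzero, so P is smooth).
Step 3: tangent line at P: -1·(x − 0) + 5·(y − -1) = 0.
Expanding: -x + 5*y + 5 = 0.


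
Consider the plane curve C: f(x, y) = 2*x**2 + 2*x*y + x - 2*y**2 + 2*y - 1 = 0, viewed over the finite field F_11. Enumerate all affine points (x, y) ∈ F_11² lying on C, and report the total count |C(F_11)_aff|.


Affine F_11-points: {(2, 5), (2, 9), (3, 7), (3, 8), (5, 8), (5, 9), (6, 0), (6, 7), (9, 5), (10, 0)}; count = 10.

For each of the 121 pairs (x, y) ∈ F_11², evaluate f(x, y) mod 11. Record the zeros.
  x = 0: [0↦10, 1↦10, 2↦6, 3↦9, 4↦8, 5↦3, 6↦5, 7↦3, 8↦8, 9↦9, 10↦6]  zeros at y ∈ ∅
  x = 1: [0↦2, 1↦4, 2↦2, 3↦7, 4↦8, 5↦5, 6↦9, 7↦9, 8↦5, 9↦8, 10↦7]  zeros at y ∈ ∅
  x = 2: [0↦9, 1↦2, 2↦2, 3↦9, 4↦1, 5↦0, 6↦6, 7↦8, 8↦6, 9↦0, 10↦1]  zeros at y ∈ {5, 9}
  x = 3: [0↦9, 1↦4, 2↦6, 3↦4, 4↦9, 5↦10, 6↦7, 7↦0, 8↦0, 9↦7, 10↦10]  zeros at y ∈ {7, 8}
  x = 4: [0↦2, 1↦10, 2↦3, 3↦3, 4↦10, 5↦2, 6↦1, 7↦7, 8↦9, 9↦7, 10↦1]  zeros at y ∈ ∅
  x = 5: [0↦10, 1↦9, 2↦4, 3↦6, 4↦4, 5↦9, 6↦10, 7↦7, 8↦0, 9↦0, 10↦7]  zeros at y ∈ {8, 9}
  x = 6: [0↦0, 1↦1, 2↦9, 3↦2, 4↦2, 5↦9, 6↦1, 7↦0, 8↦6, 9↦8, 10↦6]  zeros at y ∈ {0, 7}
  x = 7: [0↦5, 1↦8, 2↦7, 3↦2, 4↦4, 5↦2, 6↦7, 7↦8, 8↦5, 9↦9, 10↦9]  zeros at y ∈ ∅
  x = 8: [0↦3, 1↦8, 2↦9, 3↦6, 4↦10, 5↦10, 6↦6, 7↦9, 8↦8, 9↦3, 10↦5]  zeros at y ∈ ∅
  x = 9: [0↦5, 1↦1, 2↦4, 3↦3, 4↦9, 5↦0, 6↦9, 7↦3, 8↦4, 9↦1, 10↦5]  zeros at y ∈ {5}
  x = 10: [0↦0, 1↦9, 2↦3, 3↦4, 4↦1, 5↦5, 6↦5, 7↦1, 8↦4, 9↦3, 10↦9]  zeros at y ∈ {0}
Collecting zeros: affine points = {(2, 5), (2, 9), (3, 7), (3, 8), (5, 8), (5, 9), (6, 0), (6, 7), (9, 5), (10, 0)}.
Total count |C(F_11)_aff| = 10.


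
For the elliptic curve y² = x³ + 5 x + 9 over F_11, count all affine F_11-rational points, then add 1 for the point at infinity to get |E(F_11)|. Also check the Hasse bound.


Affine points = {(0, 3), (0, 8), (1, 2), (1, 9), (2, 4), (2, 7), (4, 4), (4, 7), (5, 4), (5, 7), (8, 0), (10, 5), (10, 6)}; affine count = 13; |E(F_11)| = 14.

Discriminant check: Δ ∝ 4a³ + 27b² = 4·5³ + 27·9² = 4·125 + 27·81 ≡ 3 (mod 11). Nonzero ⇒ E is nonsingular.
For each x ∈ F_11, compute rhs = x³ + 5·x + 9 mod 11, then count y ∈ F_11 with y² ≡ rhs.
  x = 0: rhs = 9, matching y values: 3, 8 (2 points).
  x = 1: rhs = 4, matching y values: 2, 9 (2 points).
  x = 2: rhs = 5, matching y values: 4, 7 (2 points).
  x = 3: rhs = 7, matching y values: none (0 points).
  x = 4: rhs = 5, matching y values: 4, 7 (2 points).
  x = 5: rhs = 5, matching y values: 4, 7 (2 points).
  x = 6: rhs = 2, matching y values: none (0 points).
  x = 7: rhs = 2, matching y values: none (0 points).
  x = 8: rhs = 0, matching y values: 0 (1 points).
  x = 9: rhs = 2, matching y values: none (0 points).
  x = 10: rhs = 3, matching y values: 5, 6 (2 points).
Total affine count: 13.
Full point count |E(F_11)| = 13 + 1 = 14.
Hasse bound: |14 − (11+1)| = |2| = 2 ≤ 2√11 ≈ 6.6332 ✓.


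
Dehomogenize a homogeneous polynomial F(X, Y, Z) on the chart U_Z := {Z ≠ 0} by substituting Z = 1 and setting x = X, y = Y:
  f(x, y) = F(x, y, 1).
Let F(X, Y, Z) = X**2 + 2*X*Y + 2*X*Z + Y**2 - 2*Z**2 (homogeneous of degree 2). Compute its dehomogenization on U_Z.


f(x, y) = x**2 + 2*x*y + 2*x + y**2 - 2

On U_Z we set Z = 1. Each monomial c·X^i·Y^j·Z^k in F becomes c·x^i·y^j·1^k = c·x^i·y^j.
Substituting Z = 1: F(X, Y, 1) = x**2 + 2*x*y + 2*x + y**2 - 2.
Note: deg(f) ≤ deg(F) = 2; strict inequality happens when F is divisible by Z (lost terms).


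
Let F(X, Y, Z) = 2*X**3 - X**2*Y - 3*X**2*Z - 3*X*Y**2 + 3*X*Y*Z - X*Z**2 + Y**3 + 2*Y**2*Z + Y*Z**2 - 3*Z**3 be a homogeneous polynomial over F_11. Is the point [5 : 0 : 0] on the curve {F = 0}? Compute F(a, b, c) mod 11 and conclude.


F(5,0,0) ≡ 8 (mod 11); P is NOT on the curve.

Evaluate F(5, 0, 0) term-by-term (mod 11).
  2*X**3 ↦ 2·125·1·1 = 250
  -X**2*Y ↦ -1·25·0·1 = 0
  -3*X**2*Z ↦ -3·25·1·0 = 0
  -3*X*Y**2 ↦ -3·5·0·1 = 0
  3*X*Y*Z ↦ 3·5·0·0 = 0
  -X*Z**2 ↦ -1·5·1·0 = 0
  Y**3 ↦ 1·1·0·1 = 0
  2*Y**2*Z ↦ 2·1·0·0 = 0
  Y*Z**2 ↦ 1·1·0·0 = 0
  -3*Z**3 ↦ -3·1·1·0 = 0
Sum: F(5, 0, 0) = (250) + (0) + (0) + (0) + (0) + (0) + (0) + (0) + (0) + (0) = 250.
Reducing mod 11: 250 ≡ 8 (mod 11).
Since F(a, b, c) ≡ 8 ≠ 0 (mod 11), P does NOT lie on the curve.


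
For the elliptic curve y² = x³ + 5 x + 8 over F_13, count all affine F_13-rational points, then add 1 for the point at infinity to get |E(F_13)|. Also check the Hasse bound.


Affine points = {(1, 1), (1, 12), (2, 0), (4, 1), (4, 12), (7, 3), (7, 10), (8, 1), (8, 12), (11, 4), (11, 9)}; affine count = 11; |E(F_13)| = 12.

Discriminant check: Δ ∝ 4a³ + 27b² = 4·5³ + 27·8² = 4·125 + 27·64 ≡ 5 (mod 13). Nonzero ⇒ E is nonsingular.
For each x ∈ F_13, compute rhs = x³ + 5·x + 8 mod 13, then count y ∈ F_13 with y² ≡ rhs.
  x = 0: rhs = 8, matching y values: none (0 points).
  x = 1: rhs = 1, matching y values: 1, 12 (2 points).
  x = 2: rhs = 0, matching y values: 0 (1 points).
  x = 3: rhs = 11, matching y values: none (0 points).
  x = 4: rhs = 1, matching y values: 1, 12 (2 points).
  x = 5: rhs = 2, matching y values: none (0 points).
  x = 6: rhs = 7, matching y values: none (0 points).
  x = 7: rhs = 9, matching y values: 3, 10 (2 points).
  x = 8: rhs = 1, matching y values: 1, 12 (2 points).
  x = 9: rhs = 2, matching y values: none (0 points).
  x = 10: rhs = 5, matching y values: none (0 points).
  x = 11: rhs = 3, matching y values: 4, 9 (2 points).
  x = 12: rhs = 2, matching y values: none (0 points).
Total affine count: 11.
Full point count |E(F_13)| = 11 + 1 = 12.
Hasse bound: |12 − (13+1)| = |-2| = 2 ≤ 2√13 ≈ 7.2111 ✓.


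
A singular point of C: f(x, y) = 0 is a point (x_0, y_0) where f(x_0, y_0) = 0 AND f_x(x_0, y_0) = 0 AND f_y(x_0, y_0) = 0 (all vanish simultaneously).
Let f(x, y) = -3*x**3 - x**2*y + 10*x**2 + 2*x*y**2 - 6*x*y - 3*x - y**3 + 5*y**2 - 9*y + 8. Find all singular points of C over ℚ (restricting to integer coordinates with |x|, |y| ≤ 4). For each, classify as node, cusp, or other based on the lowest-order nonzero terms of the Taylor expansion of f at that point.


Singular points: {(1, 2)}; classification: node.

Compute partial derivatives:
  f_x = -9*x**2 - 2*x*y + 20*x + 2*y**2 - 6*y - 3.
  f_y = -x**2 + 4*x*y - 6*x - 3*y**2 + 10*y - 9.
Scan x_0 ∈ {−4, ..., 4}. For each x_0, f_y(x_0, y) is a polynomial in y; find its integer roots y ∈ {−4, ..., 4}, then test f_x and f at those candidates.
  x = -4: f_y(-4, y) = -3*y**2 - 6*y - 1; no integer root y with |y| ≤ 4.
  x = -3: f_y(-3, y) = -3*y**2 - 2*y; vanishes at y ∈ {0}. (-3, 0): f_x = -144 ≠ 0.
  x = -2: f_y(-2, y) = -3*y**2 + 2*y - 1; no integer root y with |y| ≤ 4.
  x = -1: f_y(-1, y) = -3*y**2 + 6*y - 4; no integer root y with |y| ≤ 4.
  x = 0: f_y(0, y) = -3*y**2 + 10*y - 9; no integer root y with |y| ≤ 4.
  x = 1: f_y(1, y) = -3*y**2 + 14*y - 16; vanishes at y ∈ {2}. (1, 2): f_x = 0, f = 0 — SINGULAR.
  x = 2: f_y(2, y) = -3*y**2 + 18*y - 25; no integer root y with |y| ≤ 4.
  x = 3: f_y(3, y) = -3*y**2 + 22*y - 36; no integer root y with |y| ≤ 4.
  x = 4: f_y(4, y) = -3*y**2 + 26*y - 49; no integer root y with |y| ≤ 4.
Only singular point on the grid: (1, 2).
Classify: substitute x = 1 + u, y = 2 + v and expand: f = -3*u**3 - u**2*v - u**2 + 2*u*v**2 - v**3 + v**2.
No constant or linear terms (consistent with a singular point). Quadratic part: -u**2 + v**2. Cubic part: -3*u**3 - u**2*v + 2*u*v**2 - v**3.
The quadratic part v**2 - u**2 = (v − u)(v + u) splits into two distinct linear factors, so there are two distinct tangent lines y − 2 = ±(x − 1) — this is a node (ordinary double point).
Classification: node.


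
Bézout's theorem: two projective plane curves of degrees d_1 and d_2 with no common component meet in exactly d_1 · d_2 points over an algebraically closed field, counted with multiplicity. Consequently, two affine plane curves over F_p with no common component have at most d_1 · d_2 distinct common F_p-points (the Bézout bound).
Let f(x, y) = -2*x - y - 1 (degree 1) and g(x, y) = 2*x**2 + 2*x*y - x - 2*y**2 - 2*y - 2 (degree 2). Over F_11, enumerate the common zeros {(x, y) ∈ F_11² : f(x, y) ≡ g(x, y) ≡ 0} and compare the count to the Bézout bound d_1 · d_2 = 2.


Common zeros: ∅; count = 0; Bézout bound = 2.

deg(f) = 1, deg(g) = 2, so Bézout bound = 2.
Scan x ∈ F_11. For each x, list the y ∈ F_11 with f(x, y) ≡ 0 and those with g(x, y) ≡ 0 (mod 11); the common zeros in that column are the intersection.
  x = 0: f ≡ 0 at y ∈ {10}; g ≡ 0 at y ∈ ∅; common: ∅.
  x = 1: f ≡ 0 at y ∈ {8}; g ≡ 0 at y ∈ {4, 7}; common: ∅.
  x = 2: f ≡ 0 at y ∈ {6}; g ≡ 0 at y ∈ {2, 10}; common: ∅.
  x = 3: f ≡ 0 at y ∈ {4}; g ≡ 0 at y ∈ ∅; common: ∅.
  x = 4: f ≡ 0 at y ∈ {2}; g ≡ 0 at y ∈ ∅; common: ∅.
  x = 5: f ≡ 0 at y ∈ {0}; g ≡ 0 at y ∈ {5, 10}; common: ∅.
  x = 6: f ≡ 0 at y ∈ {9}; g ≡ 0 at y ∈ ∅; common: ∅.
  x = 7: f ≡ 0 at y ∈ {7}; g ≡ 0 at y ∈ {1, 5}; common: ∅.
  x = 8: f ≡ 0 at y ∈ {5}; g ≡ 0 at y ∈ ∅; common: ∅.
  x = 9: f ≡ 0 at y ∈ {3}; g ≡ 0 at y ∈ {1, 7}; common: ∅.
  x = 10: f ≡ 0 at y ∈ {1}; g ≡ 0 at y ∈ ∅; common: ∅.
Collecting: common zeros = ∅, so the count is 0.
Comparison with the Bézout bound: 0 ≤ 2 = deg(f)·deg(g), as expected for curves with no common component (the affine F_11-count falls short of the bound because intersections may lie at infinity, over extension fields, or carry multiplicity).


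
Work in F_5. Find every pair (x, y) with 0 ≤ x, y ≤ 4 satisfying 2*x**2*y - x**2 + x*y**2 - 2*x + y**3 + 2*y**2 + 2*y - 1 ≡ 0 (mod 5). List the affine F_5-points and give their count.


Affine F_5-points: {(0, 3), (2, 2), (3, 1), (4, 0), (4, 2)}; count = 5.

For each of the 25 pairs (x, y) ∈ F_5², evaluate f(x, y) mod 5. Record the zeros.
  x = 0: [0↦4, 1↦4, 2↦4, 3↦0, 4↦3]  zeros at y ∈ {3}
  x = 1: [0↦1, 1↦4, 2↦4, 3↦2, 4↦4]  zeros at y ∈ ∅
  x = 2: [0↦1, 1↦1, 2↦0, 3↦4, 4↦4]  zeros at y ∈ {2}
  x = 3: [0↦4, 1↦0, 2↦2, 3↦1, 4↦3]  zeros at y ∈ {1}
  x = 4: [0↦0, 1↦1, 2↦0, 3↦3, 4↦1]  zeros at y ∈ {0, 2}
Collecting zeros: affine points = {(0, 3), (2, 2), (3, 1), (4, 0), (4, 2)}.
Total count |C(F_5)_aff| = 5.


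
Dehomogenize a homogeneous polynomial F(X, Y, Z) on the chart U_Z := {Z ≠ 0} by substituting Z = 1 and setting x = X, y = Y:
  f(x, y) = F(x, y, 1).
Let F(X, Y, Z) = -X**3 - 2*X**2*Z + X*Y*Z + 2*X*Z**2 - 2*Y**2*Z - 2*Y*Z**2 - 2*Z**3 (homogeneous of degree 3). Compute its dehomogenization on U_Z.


f(x, y) = -x**3 - 2*x**2 + x*y + 2*x - 2*y**2 - 2*y - 2

On U_Z we set Z = 1. Each monomial c·X^i·Y^j·Z^k in F becomes c·x^i·y^j·1^k = c·x^i·y^j.
Substituting Z = 1: F(X, Y, 1) = -x**3 - 2*x**2 + x*y + 2*x - 2*y**2 - 2*y - 2.
Note: deg(f) ≤ deg(F) = 3; strict inequality happens when F is divisible by Z (lost terms).


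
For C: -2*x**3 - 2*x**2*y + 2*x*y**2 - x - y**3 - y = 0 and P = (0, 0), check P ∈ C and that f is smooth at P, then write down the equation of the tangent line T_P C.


Tangent line at P: -x - y = 0.

Step 1: f(0, 0) = 0, so P lies on C.
Step 2: partial derivatives
  f_x(x, y) = -6*x**2 - 4*x*y + 2*y**2 - 1, f_y(x, y) = -2*x**2 + 4*x*y - 3*y**2 - 1.
  f_x(P) = -1, f_y(P) = -1 (gradient nonzero, so P is smooth).
Step 3: tangent line at P: -1·(x − 0) + -1·(y − 0) = 0.
Expanding: -x - y = 0.


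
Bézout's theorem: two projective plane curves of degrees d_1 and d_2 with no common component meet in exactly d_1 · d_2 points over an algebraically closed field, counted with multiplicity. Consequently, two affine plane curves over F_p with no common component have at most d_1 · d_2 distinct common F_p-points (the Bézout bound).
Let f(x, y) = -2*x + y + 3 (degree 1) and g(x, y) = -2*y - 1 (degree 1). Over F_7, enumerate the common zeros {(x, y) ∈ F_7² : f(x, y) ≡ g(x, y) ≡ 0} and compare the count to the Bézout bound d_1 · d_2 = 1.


Common zeros: {(3, 3)}; count = 1; Bézout bound = 1.

deg(f) = 1, deg(g) = 1, so Bézout bound = 1.
Scan x ∈ F_7. For each x, list the y ∈ F_7 with f(x, y) ≡ 0 and those with g(x, y) ≡ 0 (mod 7); the common zeros in that column are the intersection.
  x = 0: f ≡ 0 at y ∈ {4}; g ≡ 0 at y ∈ {3}; common: ∅.
  x = 1: f ≡ 0 at y ∈ {6}; g ≡ 0 at y ∈ {3}; common: ∅.
  x = 2: f ≡ 0 at y ∈ {1}; g ≡ 0 at y ∈ {3}; common: ∅.
  x = 3: f ≡ 0 at y ∈ {3}; g ≡ 0 at y ∈ {3}; common: {3}.
  x = 4: f ≡ 0 at y ∈ {5}; g ≡ 0 at y ∈ {3}; common: ∅.
  x = 5: f ≡ 0 at y ∈ {0}; g ≡ 0 at y ∈ {3}; common: ∅.
  x = 6: f ≡ 0 at y ∈ {2}; g ≡ 0 at y ∈ {3}; common: ∅.
Collecting: common zeros = {(3, 3)}, so the count is 1.
Comparison with the Bézout bound: 1 ≤ 1 = deg(f)·deg(g), as expected for curves with no common component (the bound is attained).


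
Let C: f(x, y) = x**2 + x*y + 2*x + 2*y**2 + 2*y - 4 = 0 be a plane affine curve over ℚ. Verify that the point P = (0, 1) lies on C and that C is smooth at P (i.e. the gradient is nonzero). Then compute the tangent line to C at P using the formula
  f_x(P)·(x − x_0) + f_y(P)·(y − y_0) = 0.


Tangent line at P: 3*x + 6*y - 6 = 0.

Step 1: f(0, 1) = 0, so P lies on C.
Step 2: partial derivatives
  f_x(x, y) = 2*x + y + 2, f_y(x, y) = x + 4*y + 2.
  f_x(P) = 3, f_y(P) = 6 (gradient nonzero, so P is smooth).
Step 3: tangent line at P: 3·(x − 0) + 6·(y − 1) = 0.
Expanding: 3*x + 6*y - 6 = 0.


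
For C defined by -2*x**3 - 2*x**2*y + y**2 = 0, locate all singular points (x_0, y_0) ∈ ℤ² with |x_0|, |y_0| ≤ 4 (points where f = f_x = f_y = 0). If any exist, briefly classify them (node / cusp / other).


Singular points: {(0, 0)}; classification: cusp.

Compute partial derivatives:
  f_x = -6*x**2 - 4*x*y.
  f_y = -2*x**2 + 2*y.
Scan x_0 ∈ {−4, ..., 4}. For each x_0, f_y(x_0, y) is a polynomial in y; find its integer roots y ∈ {−4, ..., 4}, then test f_x and f at those candidates.
  x = -4: f_y(-4, y) = 2*y - 32; no integer root y with |y| ≤ 4.
  x = -3: f_y(-3, y) = 2*y - 18; no integer root y with |y| ≤ 4.
  x = -2: f_y(-2, y) = 2*y - 8; vanishes at y ∈ {4}. (-2, 4): f_x = 8 ≠ 0.
  x = -1: f_y(-1, y) = 2*y - 2; vanishes at y ∈ {1}. (-1, 1): f_x = -2 ≠ 0.
  x = 0: f_y(0, y) = 2*y; vanishes at y ∈ {0}. (0, 0): f_x = 0, f = 0 — SINGULAR.
  x = 1: f_y(1, y) = 2*y - 2; vanishes at y ∈ {1}. (1, 1): f_x = -10 ≠ 0.
  x = 2: f_y(2, y) = 2*y - 8; vanishes at y ∈ {4}. (2, 4): f_x = -56 ≠ 0.
  x = 3: f_y(3, y) = 2*y - 18; no integer root y with |y| ≤ 4.
  x = 4: f_y(4, y) = 2*y - 32; no integer root y with |y| ≤ 4.
Only singular point on the grid: (0, 0).
Classify: substitute x = 0 + u, y = 0 + v and expand: f = -2*u**3 - 2*u**2*v + v**2.
No constant or linear terms (consistent with a singular point). Quadratic part: v**2. Cubic part: -2*u**3 - 2*u**2*v.
The quadratic part v**2 is a perfect square, so there is a single (double) tangent line v = 0, i.e. y = 0. Restricting the cubic part to that line (v = 0) leaves -2*u**3 ≠ 0, so f is not divisible by v and the branch is v² ≈ 2*u**3 to lowest order — this is a cusp.
Classification: cusp.


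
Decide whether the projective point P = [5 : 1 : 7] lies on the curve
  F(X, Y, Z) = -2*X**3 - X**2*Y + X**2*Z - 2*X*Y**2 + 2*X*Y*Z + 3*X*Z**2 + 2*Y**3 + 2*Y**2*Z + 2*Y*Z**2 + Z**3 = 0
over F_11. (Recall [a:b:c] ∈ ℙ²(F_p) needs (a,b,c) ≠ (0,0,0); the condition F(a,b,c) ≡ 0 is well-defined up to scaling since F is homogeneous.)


F(5,1,7) ≡ 8 (mod 11); P is NOT on the curve.

Evaluate F(5, 1, 7) term-by-term (mod 11).
  -2*X**3 ↦ -2·125·1·1 = -250
  -X**2*Y ↦ -1·25·1·1 = -25
  X**2*Z ↦ 1·25·1·7 = 175
  -2*X*Y**2 ↦ -2·5·1·1 = -10
  2*X*Y*Z ↦ 2·5·1·7 = 70
  3*X*Z**2 ↦ 3·5·1·49 = 735
  2*Y**3 ↦ 2·1·1·1 = 2
  2*Y**2*Z ↦ 2·1·1·7 = 14
  2*Y*Z**2 ↦ 2·1·1·49 = 98
  Z**3 ↦ 1·1·1·343 = 343
Sum: F(5, 1, 7) = (-250) + (-25) + (175) + (-10) + (70) + (735) + (2) + (14) + (98) + (343) = 1152.
Reducing mod 11: 1152 ≡ 8 (mod 11).
Since F(a, b, c) ≡ 8 ≠ 0 (mod 11), P does NOT lie on the curve.


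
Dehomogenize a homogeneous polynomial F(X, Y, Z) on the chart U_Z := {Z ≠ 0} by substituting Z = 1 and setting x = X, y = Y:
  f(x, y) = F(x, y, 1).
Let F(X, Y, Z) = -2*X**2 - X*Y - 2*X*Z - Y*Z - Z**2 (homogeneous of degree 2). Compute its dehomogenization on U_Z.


f(x, y) = -2*x**2 - x*y - 2*x - y - 1

On U_Z we set Z = 1. Each monomial c·X^i·Y^j·Z^k in F becomes c·x^i·y^j·1^k = c·x^i·y^j.
Substituting Z = 1: F(X, Y, 1) = -2*x**2 - x*y - 2*x - y - 1.
Note: deg(f) ≤ deg(F) = 2; strict inequality happens when F is divisible by Z (lost terms).


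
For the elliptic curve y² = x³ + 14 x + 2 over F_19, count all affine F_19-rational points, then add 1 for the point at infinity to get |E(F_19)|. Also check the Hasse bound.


Affine points = {(1, 6), (1, 13), (2, 0), (5, 8), (5, 11), (6, 6), (6, 13), (7, 5), (7, 14), (11, 9), (11, 10), (12, 6), (12, 13), (13, 5), (13, 14), (14, 4), (14, 15), (16, 3), (16, 16), (17, 2), (17, 17), (18, 5), (18, 14)}; affine count = 23; |E(F_19)| = 24.

Discriminant check: Δ ∝ 4a³ + 27b² = 4·14³ + 27·2² = 4·2744 + 27·4 ≡ 7 (mod 19). Nonzero ⇒ E is nonsingular.
For each x ∈ F_19, compute rhs = x³ + 14·x + 2 mod 19, then count y ∈ F_19 with y² ≡ rhs.
  x = 0: rhs = 2, matching y values: none (0 points).
  x = 1: rhs = 17, matching y values: 6, 13 (2 points).
  x = 2: rhs = 0, matching y values: 0 (1 points).
  x = 3: rhs = 14, matching y values: none (0 points).
  x = 4: rhs = 8, matching y values: none (0 points).
  x = 5: rhs = 7, matching y values: 8, 11 (2 points).
  x = 6: rhs = 17, matching y values: 6, 13 (2 points).
  x = 7: rhs = 6, matching y values: 5, 14 (2 points).
  x = 8: rhs = 18, matching y values: none (0 points).
  x = 9: rhs = 2, matching y values: none (0 points).
  x = 10: rhs = 2, matching y values: none (0 points).
  x = 11: rhs = 5, matching y values: 9, 10 (2 points).
  x = 12: rhs = 17, matching y values: 6, 13 (2 points).
  x = 13: rhs = 6, matching y values: 5, 14 (2 points).
  x = 14: rhs = 16, matching y values: 4, 15 (2 points).
  x = 15: rhs = 15, matching y values: none (0 points).
  x = 16: rhs = 9, matching y values: 3, 16 (2 points).
  x = 17: rhs = 4, matching y values: 2, 17 (2 points).
  x = 18: rhs = 6, matching y values: 5, 14 (2 points).
Total affine count: 23.
Full point count |E(F_19)| = 23 + 1 = 24.
Hasse bound: |24 − (19+1)| = |4| = 4 ≤ 2√19 ≈ 8.7178 ✓.


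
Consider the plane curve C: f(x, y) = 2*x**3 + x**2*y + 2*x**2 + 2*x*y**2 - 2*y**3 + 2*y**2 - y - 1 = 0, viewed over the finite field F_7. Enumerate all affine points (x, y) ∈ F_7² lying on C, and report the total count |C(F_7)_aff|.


Affine F_7-points: {(1, 5), (2, 6), (4, 1), (5, 5)}; count = 4.

For each of the 49 pairs (x, y) ∈ F_7², evaluate f(x, y) mod 7. Record the zeros.
  x = 0: [0↦6, 1↦5, 2↦3, 3↦2, 4↦4, 5↦4, 6↦4]  zeros at y ∈ ∅
  x = 1: [0↦3, 1↦5, 2↦3, 3↦6, 4↦2, 5↦0, 6↦2]  zeros at y ∈ {5}
  x = 2: [0↦2, 1↦2, 2↦2, 3↦4, 4↦3, 5↦1, 6↦0]  zeros at y ∈ {6}
  x = 3: [0↦1, 1↦1, 2↦5, 3↦1, 4↦5, 5↦5, 6↦3]  zeros at y ∈ ∅
  x = 4: [0↦5, 1↦0, 2↦3, 3↦2, 4↦6, 5↦3, 6↦2]  zeros at y ∈ {1}
  x = 5: [0↦5, 1↦4, 2↦1, 3↦5, 4↦4, 5↦0, 6↦2]  zeros at y ∈ {5}
  x = 6: [0↦6, 1↦4, 2↦4, 3↦1, 4↦4, 5↦1, 6↦1]  zeros at y ∈ ∅
Collecting zeros: affine points = {(1, 5), (2, 6), (4, 1), (5, 5)}.
Total count |C(F_7)_aff| = 4.


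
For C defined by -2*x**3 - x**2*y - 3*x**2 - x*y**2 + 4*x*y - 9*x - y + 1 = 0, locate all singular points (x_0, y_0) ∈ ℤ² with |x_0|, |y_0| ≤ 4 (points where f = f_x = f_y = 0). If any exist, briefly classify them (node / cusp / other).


Singular points: {(-1, 3)}; classification: cusp.

Compute partial derivatives:
  f_x = -6*x**2 - 2*x*y - 6*x - y**2 + 4*y - 9.
  f_y = -x**2 - 2*x*y + 4*x - 1.
Scan x_0 ∈ {−4, ..., 4}. For each x_0, f_y(x_0, y) is a polynomial in y; find its integer roots y ∈ {−4, ..., 4}, then test f_x and f at those candidates.
  x = -4: f_y(-4, y) = 8*y - 33; no integer root y with |y| ≤ 4.
  x = -3: f_y(-3, y) = 6*y - 22; no integer root y with |y| ≤ 4.
  x = -2: f_y(-2, y) = 4*y - 13; no integer root y with |y| ≤ 4.
  x = -1: f_y(-1, y) = 2*y - 6; vanishes at y ∈ {3}. (-1, 3): f_x = 0, f = 0 — SINGULAR.
  x = 0: f_y(0, y) = -1; no integer root y with |y| ≤ 4.
  x = 1: f_y(1, y) = 2 - 2*y; vanishes at y ∈ {1}. (1, 1): f_x = -20 ≠ 0.
  x = 2: f_y(2, y) = 3 - 4*y; no integer root y with |y| ≤ 4.
  x = 3: f_y(3, y) = 2 - 6*y; no integer root y with |y| ≤ 4.
  x = 4: f_y(4, y) = -8*y - 1; no integer root y with |y| ≤ 4.
Only singular point on the grid: (-1, 3).
Classify: substitute x = -1 + u, y = 3 + v and expand: f = -2*u**3 - u**2*v - u*v**2 + v**2.
No constant or linear terms (consistent with a singular point). Quadratic part: v**2. Cubic part: -2*u**3 - u**2*v - u*v**2.
The quadratic part v**2 is a perfect square, so there is a single (double) tangent line v = 0, i.e. y = 3. Restricting the cubic part to that line (v = 0) leaves -2*u**3 ≠ 0, so f is not divisible by v and the branch is v² ≈ 2*u**3 to lowest order — this is a cusp.
Classification: cusp.


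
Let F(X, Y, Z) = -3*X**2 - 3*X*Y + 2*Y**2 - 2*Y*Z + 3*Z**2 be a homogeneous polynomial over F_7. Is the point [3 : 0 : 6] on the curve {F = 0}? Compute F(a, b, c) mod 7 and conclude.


F(3,0,6) ≡ 4 (mod 7); P is NOT on the curve.

Evaluate F(3, 0, 6) term-by-term (mod 7).
  -3*X**2 ↦ -3·9·1·1 = -27
  -3*X*Y ↦ -3·3·0·1 = 0
  2*Y**2 ↦ 2·1·0·1 = 0
  -2*Y*Z ↦ -2·1·0·6 = 0
  3*Z**2 ↦ 3·1·1·36 = 108
Sum: F(3, 0, 6) = (-27) + (0) + (0) + (0) + (108) = 81.
Reducing mod 7: 81 ≡ 4 (mod 7).
Since F(a, b, c) ≡ 4 ≠ 0 (mod 7), P does NOT lie on the curve.


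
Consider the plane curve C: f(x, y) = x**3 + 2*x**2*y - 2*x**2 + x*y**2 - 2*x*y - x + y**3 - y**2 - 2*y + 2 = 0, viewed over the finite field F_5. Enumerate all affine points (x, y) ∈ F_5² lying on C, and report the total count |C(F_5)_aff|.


Affine F_5-points: {(0, 1), (1, 0), (2, 0), (4, 0), (4, 3), (4, 4)}; count = 6.

For each of the 25 pairs (x, y) ∈ F_5², evaluate f(x, y) mod 5. Record the zeros.
  x = 0: [0↦2, 1↦0, 2↦2, 3↦4, 4↦2]  zeros at y ∈ {1}
  x = 1: [0↦0, 1↦4, 2↦4, 3↦1, 4↦1]  zeros at y ∈ {0}
  x = 2: [0↦0, 1↦4, 2↦1, 3↦2, 4↦3]  zeros at y ∈ {0}
  x = 3: [0↦3, 1↦1, 2↦4, 3↦3, 4↦4]  zeros at y ∈ ∅
  x = 4: [0↦0, 1↦1, 2↦4, 3↦0, 4↦0]  zeros at y ∈ {0, 3, 4}
Collecting zeros: affine points = {(0, 1), (1, 0), (2, 0), (4, 0), (4, 3), (4, 4)}.
Total count |C(F_5)_aff| = 6.


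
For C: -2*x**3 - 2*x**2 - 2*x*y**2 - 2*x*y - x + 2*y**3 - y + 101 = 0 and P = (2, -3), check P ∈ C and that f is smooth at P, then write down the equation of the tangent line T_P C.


Tangent line at P: -45*x + 73*y + 309 = 0.

Step 1: f(2, -3) = 0, so P lies on C.
Step 2: partial derivatives
  f_x(x, y) = -6*x**2 - 4*x - 2*y**2 - 2*y - 1, f_y(x, y) = -4*x*y - 2*x + 6*y**2 - 1.
  f_x(P) = -45, f_y(P) = 73 (gradient nonzero, so P is smooth).
Step 3: tangent line at P: -45·(x − 2) + 73·(y − -3) = 0.
Expanding: -45*x + 73*y + 309 = 0.


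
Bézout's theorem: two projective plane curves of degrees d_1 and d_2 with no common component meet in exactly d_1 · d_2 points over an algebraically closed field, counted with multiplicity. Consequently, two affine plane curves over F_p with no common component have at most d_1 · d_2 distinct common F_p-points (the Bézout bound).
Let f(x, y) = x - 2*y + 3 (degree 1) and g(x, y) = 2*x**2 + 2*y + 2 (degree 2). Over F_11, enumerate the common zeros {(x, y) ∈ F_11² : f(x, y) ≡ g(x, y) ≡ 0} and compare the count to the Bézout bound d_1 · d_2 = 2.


Common zeros: {(7, 5), (9, 6)}; count = 2; Bézout bound = 2.

deg(f) = 1, deg(g) = 2, so Bézout bound = 2.
Scan x ∈ F_11. For each x, list the y ∈ F_11 with f(x, y) ≡ 0 and those with g(x, y) ≡ 0 (mod 11); the common zeros in that column are the intersection.
  x = 0: f ≡ 0 at y ∈ {7}; g ≡ 0 at y ∈ {10}; common: ∅.
  x = 1: f ≡ 0 at y ∈ {2}; g ≡ 0 at y ∈ {9}; common: ∅.
  x = 2: f ≡ 0 at y ∈ {8}; g ≡ 0 at y ∈ {6}; common: ∅.
  x = 3: f ≡ 0 at y ∈ {3}; g ≡ 0 at y ∈ {1}; common: ∅.
  x = 4: f ≡ 0 at y ∈ {9}; g ≡ 0 at y ∈ {5}; common: ∅.
  x = 5: f ≡ 0 at y ∈ {4}; g ≡ 0 at y ∈ {7}; common: ∅.
  x = 6: f ≡ 0 at y ∈ {10}; g ≡ 0 at y ∈ {7}; common: ∅.
  x = 7: f ≡ 0 at y ∈ {5}; g ≡ 0 at y ∈ {5}; common: {5}.
  x = 8: f ≡ 0 at y ∈ {0}; g ≡ 0 at y ∈ {1}; common: ∅.
  x = 9: f ≡ 0 at y ∈ {6}; g ≡ 0 at y ∈ {6}; common: {6}.
  x = 10: f ≡ 0 at y ∈ {1}; g ≡ 0 at y ∈ {9}; common: ∅.
Collecting: common zeros = {(7, 5), (9, 6)}, so the count is 2.
Comparison with the Bézout bound: 2 ≤ 2 = deg(f)·deg(g), as expected for curves with no common component (the bound is attained).
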